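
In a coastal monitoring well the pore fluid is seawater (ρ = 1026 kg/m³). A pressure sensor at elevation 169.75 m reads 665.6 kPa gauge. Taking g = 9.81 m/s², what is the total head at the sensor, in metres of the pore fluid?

ψ = P/(ρg) = 665.6×1000 / (1026 × 9.81) = 66.13 m.
h = z + ψ = 169.75 + 66.13 = 235.88 m.

h ≈ 235.88 m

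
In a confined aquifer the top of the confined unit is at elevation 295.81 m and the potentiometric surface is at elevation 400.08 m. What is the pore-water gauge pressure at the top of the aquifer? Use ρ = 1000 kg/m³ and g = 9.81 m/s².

P ≈ 1020 kPa

Pressure head at the aquifer top: ψ = h − z = 400.08 − 295.81 = 104.27 m.
P = ρgψ = 1000 × 9.81 × 104.27 = 1022889 Pa ≈ 1020 kPa.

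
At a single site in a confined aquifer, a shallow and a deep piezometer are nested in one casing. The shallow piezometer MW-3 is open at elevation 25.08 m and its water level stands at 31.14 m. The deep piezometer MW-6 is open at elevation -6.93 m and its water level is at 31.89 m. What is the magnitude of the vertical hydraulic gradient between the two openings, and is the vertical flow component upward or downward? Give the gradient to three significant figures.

|i_v| ≈ 0.0234; vertical flow is upward

Total head at MW-3: h = 31.14 m (water level in the standpipe).
Total head at MW-6: h = 31.89 m.
Δh = h(MW-3) − h(MW-6) = 31.14 − 31.89 = -0.75 m.
Vertical separation Δz = 25.08 − (-6.93) = 32.01 m.
|i_v| = |Δh| / Δz = 0.75 / 32.01 = 0.0234.
Head is higher in the deep piezometer, so vertical flow is upward (discharge condition).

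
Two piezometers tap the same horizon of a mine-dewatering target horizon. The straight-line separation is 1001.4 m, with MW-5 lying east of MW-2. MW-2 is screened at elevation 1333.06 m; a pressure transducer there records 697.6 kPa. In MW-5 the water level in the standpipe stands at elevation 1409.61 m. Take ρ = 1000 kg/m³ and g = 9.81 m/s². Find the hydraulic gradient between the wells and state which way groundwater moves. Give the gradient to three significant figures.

Pressure head at MW-2: ψ = P/(ρg) = 697.6×1000 / (1000 × 9.81) = 71.11 m.
Total head at MW-2: h = z + ψ = 1333.06 + 71.11 = 1404.17 m.
Total head at MW-5: h = 1409.61 m (water level in the piezometer is the total head).
Head difference: h(MW-2) − h(MW-5) = 1404.17 − 1409.61 = -5.44 m.
Hydraulic gradient: i = |Δh| / L = 5.44 / 1001.4 = 0.00543.
Flow is from higher to lower head: from MW-5 toward MW-2, i.e. toward the west.

i ≈ 0.00543; groundwater flows toward the west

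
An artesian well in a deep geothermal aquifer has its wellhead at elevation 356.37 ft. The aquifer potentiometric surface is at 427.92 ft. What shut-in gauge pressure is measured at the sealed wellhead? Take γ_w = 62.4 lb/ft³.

P ≈ 31.0 psi

Head above the cap: Δh = 427.92 − 356.37 = 71.55 ft.
P = γΔh/144 = 62.4 × 71.55 / 144 = 31.0 psi.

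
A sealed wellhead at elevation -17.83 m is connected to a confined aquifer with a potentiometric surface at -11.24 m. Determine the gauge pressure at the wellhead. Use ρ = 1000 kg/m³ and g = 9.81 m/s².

Head above the cap: Δh = -11.24 − (-17.83) = 6.59 m.
P = ρgΔh = 1000 × 9.81 × 6.59 = 64648 Pa ≈ 64.6 kPa.

P ≈ 64.6 kPa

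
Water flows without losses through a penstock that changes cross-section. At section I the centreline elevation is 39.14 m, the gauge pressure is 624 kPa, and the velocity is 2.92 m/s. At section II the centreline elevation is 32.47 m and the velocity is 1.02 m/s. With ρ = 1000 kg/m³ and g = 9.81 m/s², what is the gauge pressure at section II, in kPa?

P₂ ≈ 693 kPa

Pressure head at I: ψ₁ = P₁/(ρg) = 624×1000 / (1000 × 9.81) = 63.61 m.
Velocity heads: v₁²/2g = 2.92²/19.62 = 0.435 m; v₂²/2g = 1.02²/19.62 = 0.053 m.
Total head H = z₁ + ψ₁ + v₁²/2g = 39.14 + 63.61 + 0.435 = 103.19 m.
ψ₂ = H − z₂ − v₂²/2g = 103.19 − 32.47 − 0.053 = 70.67 m.
P₂ = ρgψ₂ = 1000 × 9.81 × 70.67 ≈ 693 kPa.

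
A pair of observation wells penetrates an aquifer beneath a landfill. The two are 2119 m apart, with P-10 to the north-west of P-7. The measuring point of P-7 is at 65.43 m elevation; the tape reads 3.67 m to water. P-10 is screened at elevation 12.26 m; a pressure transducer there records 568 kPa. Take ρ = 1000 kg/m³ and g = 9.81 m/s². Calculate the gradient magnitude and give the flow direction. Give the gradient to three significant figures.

i ≈ 0.00396; groundwater flows toward the south-east

Total head at P-7: h = 65.43 − 3.67 = 61.76 m.
Pressure head at P-10: ψ = P/(ρg) = 568×1000 / (1000 × 9.81) = 57.90 m.
Total head at P-10: h = z + ψ = 12.26 + 57.90 = 70.16 m.
Head difference: h(P-7) − h(P-10) = 61.76 − 70.16 = -8.40 m.
Hydraulic gradient: i = |Δh| / L = 8.40 / 2119 = 0.00396.
Flow is from higher to lower head: from P-10 toward P-7, i.e. toward the south-east.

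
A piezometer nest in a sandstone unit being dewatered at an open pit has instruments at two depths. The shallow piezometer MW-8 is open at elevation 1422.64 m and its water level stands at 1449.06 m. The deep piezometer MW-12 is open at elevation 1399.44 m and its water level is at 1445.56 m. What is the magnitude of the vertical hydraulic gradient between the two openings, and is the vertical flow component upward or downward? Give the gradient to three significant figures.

|i_v| ≈ 0.151; vertical flow is downward

Total head at MW-8: h = 1449.06 m (water level in the standpipe).
Total head at MW-12: h = 1445.56 m.
Δh = h(MW-8) − h(MW-12) = 1449.06 − 1445.56 = 3.50 m.
Vertical separation Δz = 1422.64 − 1399.44 = 23.20 m.
|i_v| = |Δh| / Δz = 3.50 / 23.20 = 0.151.
Head is higher in the shallow piezometer, so vertical flow is downward (recharge condition).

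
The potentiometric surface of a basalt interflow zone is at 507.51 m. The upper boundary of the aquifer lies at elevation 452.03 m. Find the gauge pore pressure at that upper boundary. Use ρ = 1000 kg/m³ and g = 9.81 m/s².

P ≈ 544 kPa

Pressure head at the aquifer top: ψ = h − z = 507.51 − 452.03 = 55.48 m.
P = ρgψ = 1000 × 9.81 × 55.48 = 544259 Pa ≈ 544 kPa.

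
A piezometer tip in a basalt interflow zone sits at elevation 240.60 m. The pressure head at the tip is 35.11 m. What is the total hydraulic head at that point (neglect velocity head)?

h ≈ 275.71 m

h = z + ψ = 240.60 + 35.11 = 275.71 m.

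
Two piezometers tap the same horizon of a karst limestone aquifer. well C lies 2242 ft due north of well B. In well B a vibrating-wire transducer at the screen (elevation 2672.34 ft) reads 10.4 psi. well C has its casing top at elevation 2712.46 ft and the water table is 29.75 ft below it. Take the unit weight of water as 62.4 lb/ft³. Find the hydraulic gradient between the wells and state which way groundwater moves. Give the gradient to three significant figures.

i ≈ 0.00608; groundwater flows toward the north

Pressure head at well B: ψ = 144·P/γ = 144 × 10.4 / 62.4 = 24.00 ft.
Total head at well B: h = z + ψ = 2672.34 + 24.00 = 2696.34 ft.
Total head at well C: h = 2712.46 − 29.75 = 2682.71 ft.
Head difference: h(well B) − h(well C) = 2696.34 − 2682.71 = 13.63 ft.
Hydraulic gradient: i = |Δh| / L = 13.63 / 2242 = 0.00608.
Flow is from higher to lower head: from well B toward well C, i.e. toward the north.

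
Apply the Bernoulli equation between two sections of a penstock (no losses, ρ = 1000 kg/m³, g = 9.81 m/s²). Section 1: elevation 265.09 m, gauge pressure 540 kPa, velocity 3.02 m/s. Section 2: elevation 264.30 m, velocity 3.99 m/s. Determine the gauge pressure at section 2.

Pressure head at 1: ψ₁ = P₁/(ρg) = 540×1000 / (1000 × 9.81) = 55.05 m.
Velocity heads: v₁²/2g = 3.02²/19.62 = 0.465 m; v₂²/2g = 3.99²/19.62 = 0.811 m.
Total head H = z₁ + ψ₁ + v₁²/2g = 265.09 + 55.05 + 0.465 = 320.60 m.
ψ₂ = H − z₂ − v₂²/2g = 320.60 − 264.30 − 0.811 = 55.49 m.
P₂ = ρgψ₂ = 1000 × 9.81 × 55.49 ≈ 544 kPa.

P₂ ≈ 544 kPa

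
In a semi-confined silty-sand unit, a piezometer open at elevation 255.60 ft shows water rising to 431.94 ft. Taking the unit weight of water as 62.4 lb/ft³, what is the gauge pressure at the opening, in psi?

Pressure head ψ = h − z = 431.94 − 255.60 = 176.34 ft.
P = γ·ψ / 144 = 62.4 × 176.34 / 144 = 76.4 psi.

P ≈ 76.4 psi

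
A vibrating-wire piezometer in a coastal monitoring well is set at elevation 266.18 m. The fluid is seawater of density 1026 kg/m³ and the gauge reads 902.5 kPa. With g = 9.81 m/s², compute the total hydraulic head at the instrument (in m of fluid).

ψ = P/(ρg) = 902.5×1000 / (1026 × 9.81) = 89.67 m.
h = z + ψ = 266.18 + 89.67 = 355.85 m.

h ≈ 355.85 m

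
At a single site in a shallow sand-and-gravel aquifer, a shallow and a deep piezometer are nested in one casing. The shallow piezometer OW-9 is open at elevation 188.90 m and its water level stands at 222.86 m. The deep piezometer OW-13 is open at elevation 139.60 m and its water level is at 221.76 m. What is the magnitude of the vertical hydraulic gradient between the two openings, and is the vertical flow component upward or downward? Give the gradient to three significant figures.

|i_v| ≈ 0.0223; vertical flow is downward

Total head at OW-9: h = 222.86 m (water level in the standpipe).
Total head at OW-13: h = 221.76 m.
Δh = h(OW-9) − h(OW-13) = 222.86 − 221.76 = 1.10 m.
Vertical separation Δz = 188.90 − 139.60 = 49.30 m.
|i_v| = |Δh| / Δz = 1.10 / 49.30 = 0.0223.
Head is higher in the shallow piezometer, so vertical flow is downward (recharge condition).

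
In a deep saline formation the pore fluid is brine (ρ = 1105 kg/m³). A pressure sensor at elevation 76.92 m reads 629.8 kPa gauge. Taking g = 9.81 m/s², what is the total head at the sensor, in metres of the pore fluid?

ψ = P/(ρg) = 629.8×1000 / (1105 × 9.81) = 58.10 m.
h = z + ψ = 76.92 + 58.10 = 135.02 m.

h ≈ 135.02 m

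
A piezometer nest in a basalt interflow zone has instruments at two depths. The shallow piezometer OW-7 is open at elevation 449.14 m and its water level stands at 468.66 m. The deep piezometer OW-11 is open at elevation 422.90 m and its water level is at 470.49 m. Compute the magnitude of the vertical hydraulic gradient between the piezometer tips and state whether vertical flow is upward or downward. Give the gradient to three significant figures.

|i_v| ≈ 0.0697; vertical flow is upward

Total head at OW-7: h = 468.66 m (water level in the standpipe).
Total head at OW-11: h = 470.49 m.
Δh = h(OW-7) − h(OW-11) = 468.66 − 470.49 = -1.83 m.
Vertical separation Δz = 449.14 − 422.90 = 26.24 m.
|i_v| = |Δh| / Δz = 1.83 / 26.24 = 0.0697.
Head is higher in the deep piezometer, so vertical flow is upward (discharge condition).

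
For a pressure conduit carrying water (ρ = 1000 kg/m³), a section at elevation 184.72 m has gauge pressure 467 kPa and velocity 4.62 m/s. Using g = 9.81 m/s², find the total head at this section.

Pressure head ψ = P/(ρg) = 467×1000 / (1000 × 9.81) = 47.60 m.
Velocity head = v²/(2g) = 4.62² / (2 × 9.81) = 1.088 m.
h = z + ψ + v²/(2g) = 184.72 + 47.60 + 1.088 = 233.41 m.

h ≈ 233.41 m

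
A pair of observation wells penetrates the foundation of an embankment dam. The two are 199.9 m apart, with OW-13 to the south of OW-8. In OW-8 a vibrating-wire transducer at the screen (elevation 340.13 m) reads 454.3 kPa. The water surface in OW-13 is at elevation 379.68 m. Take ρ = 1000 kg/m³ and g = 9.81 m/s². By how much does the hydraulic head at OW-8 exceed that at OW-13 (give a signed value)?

Δh ≈ 6.76 m

Pressure head at OW-8: ψ = P/(ρg) = 454.3×1000 / (1000 × 9.81) = 46.31 m.
Total head at OW-8: h = z + ψ = 340.13 + 46.31 = 386.44 m.
Total head at OW-13: h = 379.68 m (water level in the piezometer is the total head).
Head difference: h(OW-8) − h(OW-13) = 386.44 − 379.68 = 6.76 m.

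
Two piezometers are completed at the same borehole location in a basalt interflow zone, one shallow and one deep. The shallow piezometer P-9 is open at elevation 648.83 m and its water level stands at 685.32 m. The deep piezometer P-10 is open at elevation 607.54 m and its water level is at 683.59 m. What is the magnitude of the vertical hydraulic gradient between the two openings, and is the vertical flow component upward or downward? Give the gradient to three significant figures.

|i_v| ≈ 0.0419; vertical flow is downward

Total head at P-9: h = 685.32 m (water level in the standpipe).
Total head at P-10: h = 683.59 m.
Δh = h(P-9) − h(P-10) = 685.32 − 683.59 = 1.73 m.
Vertical separation Δz = 648.83 − 607.54 = 41.29 m.
|i_v| = |Δh| / Δz = 1.73 / 41.29 = 0.0419.
Head is higher in the shallow piezometer, so vertical flow is downward (recharge condition).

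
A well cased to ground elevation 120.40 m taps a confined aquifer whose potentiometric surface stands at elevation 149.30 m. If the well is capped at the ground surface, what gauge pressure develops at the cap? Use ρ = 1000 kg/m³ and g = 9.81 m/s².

P ≈ 284 kPa

Head above the cap: Δh = 149.30 − 120.40 = 28.90 m.
P = ρgΔh = 1000 × 9.81 × 28.90 = 283509 Pa ≈ 284 kPa.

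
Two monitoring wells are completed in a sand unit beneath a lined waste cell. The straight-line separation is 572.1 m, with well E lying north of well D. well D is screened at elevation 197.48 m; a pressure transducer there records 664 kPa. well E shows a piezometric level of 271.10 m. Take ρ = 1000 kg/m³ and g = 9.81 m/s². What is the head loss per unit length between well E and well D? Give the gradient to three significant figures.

Pressure head at well D: ψ = P/(ρg) = 664×1000 / (1000 × 9.81) = 67.69 m.
Total head at well D: h = z + ψ = 197.48 + 67.69 = 265.17 m.
Total head at well E: h = 271.10 m (water level in the piezometer is the total head).
Head difference: h(well D) − h(well E) = 265.17 − 271.10 = -5.93 m.
Hydraulic gradient: i = |Δh| / L = 5.93 / 572.1 = 0.0104.

i ≈ 0.0104 m/m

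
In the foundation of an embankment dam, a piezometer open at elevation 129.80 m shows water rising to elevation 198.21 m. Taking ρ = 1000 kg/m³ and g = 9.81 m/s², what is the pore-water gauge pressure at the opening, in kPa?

Pressure head ψ = h − z = 198.21 − 129.80 = 68.41 m.
P = ρgψ = 1000 × 9.81 × 68.41 = 671102 Pa ≈ 671 kPa.

P ≈ 671 kPa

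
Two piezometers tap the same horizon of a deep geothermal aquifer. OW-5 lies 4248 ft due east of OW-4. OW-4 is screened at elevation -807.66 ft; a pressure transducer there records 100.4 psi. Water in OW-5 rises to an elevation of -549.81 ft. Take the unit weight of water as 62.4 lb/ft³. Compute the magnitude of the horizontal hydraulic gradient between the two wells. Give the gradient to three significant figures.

Pressure head at OW-4: ψ = 144·P/γ = 144 × 100.4 / 62.4 = 231.69 ft.
Total head at OW-4: h = z + ψ = -807.66 + 231.69 = -575.97 ft.
Total head at OW-5: h = -549.81 ft (water level in the piezometer is the total head).
Head difference: h(OW-4) − h(OW-5) = -575.97 − (-549.81) = -26.16 ft.
Hydraulic gradient: i = |Δh| / L = 26.16 / 4248 = 0.00616.

i ≈ 0.00616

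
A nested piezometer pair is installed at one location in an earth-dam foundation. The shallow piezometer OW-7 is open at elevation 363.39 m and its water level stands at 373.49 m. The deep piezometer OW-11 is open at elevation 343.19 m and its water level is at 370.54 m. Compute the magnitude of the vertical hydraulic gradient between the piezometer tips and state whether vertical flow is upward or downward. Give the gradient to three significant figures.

|i_v| ≈ 0.146; vertical flow is downward

Total head at OW-7: h = 373.49 m (water level in the standpipe).
Total head at OW-11: h = 370.54 m.
Δh = h(OW-7) − h(OW-11) = 373.49 − 370.54 = 2.95 m.
Vertical separation Δz = 363.39 − 343.19 = 20.20 m.
|i_v| = |Δh| / Δz = 2.95 / 20.20 = 0.146.
Head is higher in the shallow piezometer, so vertical flow is downward (recharge condition).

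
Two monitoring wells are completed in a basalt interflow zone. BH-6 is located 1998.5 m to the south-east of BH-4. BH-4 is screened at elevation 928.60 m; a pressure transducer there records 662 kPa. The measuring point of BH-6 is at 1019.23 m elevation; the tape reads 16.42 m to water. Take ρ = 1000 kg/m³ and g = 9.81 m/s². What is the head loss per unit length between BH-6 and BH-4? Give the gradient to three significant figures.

i ≈ 0.00337 m/m

Pressure head at BH-4: ψ = P/(ρg) = 662×1000 / (1000 × 9.81) = 67.48 m.
Total head at BH-4: h = z + ψ = 928.60 + 67.48 = 996.08 m.
Total head at BH-6: h = 1019.23 − 16.42 = 1002.81 m.
Head difference: h(BH-4) − h(BH-6) = 996.08 − 1002.81 = -6.73 m.
Hydraulic gradient: i = |Δh| / L = 6.73 / 1998.5 = 0.00337.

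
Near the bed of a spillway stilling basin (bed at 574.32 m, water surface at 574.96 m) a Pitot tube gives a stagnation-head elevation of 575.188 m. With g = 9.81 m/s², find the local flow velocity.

v ≈ 2.12 m/s

Near the bed, under hydrostatic conditions, the piezometric head (z + ψ) equals the free-surface elevation, 574.96 m.
Velocity head = total − piezometric = 575.188 − 574.96 = 0.228 m.
v = √(2g·h_v) = √(2 × 9.81 × 0.228) = 2.12 m/s.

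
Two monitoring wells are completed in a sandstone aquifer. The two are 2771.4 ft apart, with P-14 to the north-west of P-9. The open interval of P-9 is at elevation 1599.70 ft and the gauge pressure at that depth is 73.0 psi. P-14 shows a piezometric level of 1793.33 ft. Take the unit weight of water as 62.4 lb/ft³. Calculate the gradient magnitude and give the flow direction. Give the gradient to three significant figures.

Pressure head at P-9: ψ = 144·P/γ = 144 × 73.0 / 62.4 = 168.46 ft.
Total head at P-9: h = z + ψ = 1599.70 + 168.46 = 1768.16 ft.
Total head at P-14: h = 1793.33 ft (water level in the piezometer is the total head).
Head difference: h(P-9) − h(P-14) = 1768.16 − 1793.33 = -25.17 ft.
Hydraulic gradient: i = |Δh| / L = 25.17 / 2771.4 = 0.00908.
Flow is from higher to lower head: from P-14 toward P-9, i.e. toward the south-east.

i ≈ 0.00908; groundwater flows toward the south-east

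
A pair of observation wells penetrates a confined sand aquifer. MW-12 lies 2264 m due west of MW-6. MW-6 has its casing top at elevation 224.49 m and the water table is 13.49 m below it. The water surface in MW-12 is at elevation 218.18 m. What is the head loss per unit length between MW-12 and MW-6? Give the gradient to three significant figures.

i ≈ 0.00317 m/m

Total head at MW-6: h = 224.49 − 13.49 = 211.00 m.
Total head at MW-12: h = 218.18 m (water level in the piezometer is the total head).
Head difference: h(MW-6) − h(MW-12) = 211.00 − 218.18 = -7.18 m.
Hydraulic gradient: i = |Δh| / L = 7.18 / 2264 = 0.00317.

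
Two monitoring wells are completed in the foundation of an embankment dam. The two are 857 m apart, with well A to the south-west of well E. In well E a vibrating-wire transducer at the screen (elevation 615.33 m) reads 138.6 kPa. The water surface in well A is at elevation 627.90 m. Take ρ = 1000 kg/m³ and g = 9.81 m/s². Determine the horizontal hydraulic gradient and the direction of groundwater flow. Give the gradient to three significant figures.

Pressure head at well E: ψ = P/(ρg) = 138.6×1000 / (1000 × 9.81) = 14.13 m.
Total head at well E: h = z + ψ = 615.33 + 14.13 = 629.46 m.
Total head at well A: h = 627.90 m (water level in the piezometer is the total head).
Head difference: h(well E) − h(well A) = 629.46 − 627.90 = 1.56 m.
Hydraulic gradient: i = |Δh| / L = 1.56 / 857 = 0.00182.
Flow is from higher to lower head: from well E toward well A, i.e. toward the south-west.

i ≈ 0.00182; groundwater flows toward the south-west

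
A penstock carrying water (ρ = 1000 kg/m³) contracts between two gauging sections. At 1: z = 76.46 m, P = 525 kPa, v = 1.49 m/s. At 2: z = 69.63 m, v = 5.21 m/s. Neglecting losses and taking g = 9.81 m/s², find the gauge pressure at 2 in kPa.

Pressure head at 1: ψ₁ = P₁/(ρg) = 525×1000 / (1000 × 9.81) = 53.52 m.
Velocity heads: v₁²/2g = 1.49²/19.62 = 0.113 m; v₂²/2g = 5.21²/19.62 = 1.383 m.
Total head H = z₁ + ψ₁ + v₁²/2g = 76.46 + 53.52 + 0.113 = 130.09 m.
ψ₂ = H − z₂ − v₂²/2g = 130.09 − 69.63 − 1.383 = 59.08 m.
P₂ = ρgψ₂ = 1000 × 9.81 × 59.08 ≈ 580 kPa.

P₂ ≈ 580 kPa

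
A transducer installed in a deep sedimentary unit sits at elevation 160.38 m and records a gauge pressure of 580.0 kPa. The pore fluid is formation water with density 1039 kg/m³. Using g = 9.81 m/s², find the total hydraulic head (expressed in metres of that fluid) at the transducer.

h ≈ 217.28 m

ψ = P/(ρg) = 580.0×1000 / (1039 × 9.81) = 56.90 m.
h = z + ψ = 160.38 + 56.90 = 217.28 m.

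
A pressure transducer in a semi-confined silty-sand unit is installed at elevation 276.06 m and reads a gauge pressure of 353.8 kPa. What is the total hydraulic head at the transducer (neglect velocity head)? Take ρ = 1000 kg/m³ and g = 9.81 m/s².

h ≈ 312.13 m

ψ = P/(ρg) = 353.8×1000 / (1000 × 9.81) = 36.07 m.
h = z + ψ = 276.06 + 36.07 = 312.13 m.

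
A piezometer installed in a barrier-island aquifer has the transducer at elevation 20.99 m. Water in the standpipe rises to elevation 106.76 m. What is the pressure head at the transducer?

Total head h = 106.76 m (the water-surface elevation in the piezometer).
Pressure head ψ = h − z = 106.76 − 20.99 = 85.77 m.

ψ ≈ 85.77 m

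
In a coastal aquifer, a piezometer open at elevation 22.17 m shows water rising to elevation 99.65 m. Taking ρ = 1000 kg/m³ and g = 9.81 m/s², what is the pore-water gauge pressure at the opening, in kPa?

Pressure head ψ = h − z = 99.65 − 22.17 = 77.48 m.
P = ρgψ = 1000 × 9.81 × 77.48 = 760079 Pa ≈ 760 kPa.

P ≈ 760 kPa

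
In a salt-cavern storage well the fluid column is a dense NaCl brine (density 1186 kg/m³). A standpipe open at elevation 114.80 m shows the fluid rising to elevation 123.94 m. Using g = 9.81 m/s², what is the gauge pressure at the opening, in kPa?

P ≈ 106 kPa

Pressure head ψ = h − z = 123.94 − 114.80 = 9.14 m.
P = ρgψ = 1186 × 9.81 × 9.14 = 106341 Pa ≈ 106 kPa.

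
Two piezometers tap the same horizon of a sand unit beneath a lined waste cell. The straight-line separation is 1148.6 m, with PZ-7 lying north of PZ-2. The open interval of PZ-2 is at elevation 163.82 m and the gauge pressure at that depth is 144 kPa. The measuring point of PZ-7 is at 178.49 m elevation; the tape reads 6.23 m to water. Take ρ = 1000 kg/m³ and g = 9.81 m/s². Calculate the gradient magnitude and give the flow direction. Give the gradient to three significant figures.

i ≈ 0.00543; groundwater flows toward the north

Pressure head at PZ-2: ψ = P/(ρg) = 144×1000 / (1000 × 9.81) = 14.68 m.
Total head at PZ-2: h = z + ψ = 163.82 + 14.68 = 178.50 m.
Total head at PZ-7: h = 178.49 − 6.23 = 172.26 m.
Head difference: h(PZ-2) − h(PZ-7) = 178.50 − 172.26 = 6.24 m.
Hydraulic gradient: i = |Δh| / L = 6.24 / 1148.6 = 0.00543.
Flow is from higher to lower head: from PZ-2 toward PZ-7, i.e. toward the north.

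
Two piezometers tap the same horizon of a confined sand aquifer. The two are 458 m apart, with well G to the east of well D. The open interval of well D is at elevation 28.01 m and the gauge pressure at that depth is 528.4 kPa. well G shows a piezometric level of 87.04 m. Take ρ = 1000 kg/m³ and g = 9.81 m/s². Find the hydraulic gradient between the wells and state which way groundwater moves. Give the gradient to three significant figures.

Pressure head at well D: ψ = P/(ρg) = 528.4×1000 / (1000 × 9.81) = 53.86 m.
Total head at well D: h = z + ψ = 28.01 + 53.86 = 81.87 m.
Total head at well G: h = 87.04 m (water level in the piezometer is the total head).
Head difference: h(well D) − h(well G) = 81.87 − 87.04 = -5.17 m.
Hydraulic gradient: i = |Δh| / L = 5.17 / 458 = 0.0113.
Flow is from higher to lower head: from well G toward well D, i.e. toward the west.

i ≈ 0.0113; groundwater flows toward the west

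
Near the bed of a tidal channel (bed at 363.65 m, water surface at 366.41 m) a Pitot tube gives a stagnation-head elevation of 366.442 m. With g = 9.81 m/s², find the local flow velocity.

v ≈ 0.792 m/s

Near the bed, under hydrostatic conditions, the piezometric head (z + ψ) equals the free-surface elevation, 366.41 m.
Velocity head = total − piezometric = 366.442 − 366.41 = 0.032 m.
v = √(2g·h_v) = √(2 × 9.81 × 0.032) = 0.792 m/s.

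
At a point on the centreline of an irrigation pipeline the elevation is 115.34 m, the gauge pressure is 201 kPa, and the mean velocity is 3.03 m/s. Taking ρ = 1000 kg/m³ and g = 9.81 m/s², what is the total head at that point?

Pressure head ψ = P/(ρg) = 201×1000 / (1000 × 9.81) = 20.49 m.
Velocity head = v²/(2g) = 3.03² / (2 × 9.81) = 0.468 m.
h = z + ψ + v²/(2g) = 115.34 + 20.49 + 0.468 = 136.30 m.

h ≈ 136.30 m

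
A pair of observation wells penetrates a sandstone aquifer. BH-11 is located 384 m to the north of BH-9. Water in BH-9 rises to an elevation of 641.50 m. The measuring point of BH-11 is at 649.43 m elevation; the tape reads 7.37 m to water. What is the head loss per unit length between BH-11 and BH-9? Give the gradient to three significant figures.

Total head at BH-9: h = 641.50 m (water level in the piezometer is the total head).
Total head at BH-11: h = 649.43 − 7.37 = 642.06 m.
Head difference: h(BH-9) − h(BH-11) = 641.50 − 642.06 = -0.56 m.
Hydraulic gradient: i = |Δh| / L = 0.56 / 384 = 0.00146.

i ≈ 0.00146 m/m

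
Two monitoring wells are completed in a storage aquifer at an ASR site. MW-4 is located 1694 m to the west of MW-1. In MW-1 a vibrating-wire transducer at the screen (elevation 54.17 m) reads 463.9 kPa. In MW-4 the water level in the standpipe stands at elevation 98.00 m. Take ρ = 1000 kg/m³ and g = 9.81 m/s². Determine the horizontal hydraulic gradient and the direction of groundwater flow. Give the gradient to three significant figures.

i ≈ 0.00204; groundwater flows toward the west

Pressure head at MW-1: ψ = P/(ρg) = 463.9×1000 / (1000 × 9.81) = 47.29 m.
Total head at MW-1: h = z + ψ = 54.17 + 47.29 = 101.46 m.
Total head at MW-4: h = 98.00 m (water level in the piezometer is the total head).
Head difference: h(MW-1) − h(MW-4) = 101.46 − 98.00 = 3.46 m.
Hydraulic gradient: i = |Δh| / L = 3.46 / 1694 = 0.00204.
Flow is from higher to lower head: from MW-1 toward MW-4, i.e. toward the west.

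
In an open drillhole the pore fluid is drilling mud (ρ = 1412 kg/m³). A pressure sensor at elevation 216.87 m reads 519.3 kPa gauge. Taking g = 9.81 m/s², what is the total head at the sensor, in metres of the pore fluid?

h ≈ 254.36 m

ψ = P/(ρg) = 519.3×1000 / (1412 × 9.81) = 37.49 m.
h = z + ψ = 216.87 + 37.49 = 254.36 m.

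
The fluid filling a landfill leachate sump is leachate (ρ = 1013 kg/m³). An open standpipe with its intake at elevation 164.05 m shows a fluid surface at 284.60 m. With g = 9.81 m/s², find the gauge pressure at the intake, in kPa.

P ≈ 1200 kPa

Pressure head ψ = h − z = 284.60 − 164.05 = 120.55 m.
P = ρgψ = 1013 × 9.81 × 120.55 = 1197969 Pa ≈ 1200 kPa.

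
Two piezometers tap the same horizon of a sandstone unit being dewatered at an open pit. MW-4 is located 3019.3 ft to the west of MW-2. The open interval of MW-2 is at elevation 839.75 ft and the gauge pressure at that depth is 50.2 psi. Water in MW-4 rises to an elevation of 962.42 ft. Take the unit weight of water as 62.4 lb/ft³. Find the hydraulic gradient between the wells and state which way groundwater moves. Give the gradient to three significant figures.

Pressure head at MW-2: ψ = 144·P/γ = 144 × 50.2 / 62.4 = 115.85 ft.
Total head at MW-2: h = z + ψ = 839.75 + 115.85 = 955.60 ft.
Total head at MW-4: h = 962.42 ft (water level in the piezometer is the total head).
Head difference: h(MW-2) − h(MW-4) = 955.60 − 962.42 = -6.82 ft.
Hydraulic gradient: i = |Δh| / L = 6.82 / 3019.3 = 0.00226.
Flow is from higher to lower head: from MW-4 toward MW-2, i.e. toward the east.

i ≈ 0.00226; groundwater flows toward the east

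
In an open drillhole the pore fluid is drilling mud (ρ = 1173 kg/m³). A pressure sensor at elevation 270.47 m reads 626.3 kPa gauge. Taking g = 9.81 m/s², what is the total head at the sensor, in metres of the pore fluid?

h ≈ 324.90 m

ψ = P/(ρg) = 626.3×1000 / (1173 × 9.81) = 54.43 m.
h = z + ψ = 270.47 + 54.43 = 324.90 m.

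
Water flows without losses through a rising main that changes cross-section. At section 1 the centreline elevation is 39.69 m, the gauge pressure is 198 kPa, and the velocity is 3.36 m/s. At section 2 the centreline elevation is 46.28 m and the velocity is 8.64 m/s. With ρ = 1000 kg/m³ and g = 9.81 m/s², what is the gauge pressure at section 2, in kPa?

Pressure head at 1: ψ₁ = P₁/(ρg) = 198×1000 / (1000 × 9.81) = 20.18 m.
Velocity heads: v₁²/2g = 3.36²/19.62 = 0.575 m; v₂²/2g = 8.64²/19.62 = 3.805 m.
Total head H = z₁ + ψ₁ + v₁²/2g = 39.69 + 20.18 + 0.575 = 60.45 m.
ψ₂ = H − z₂ − v₂²/2g = 60.45 − 46.28 − 3.805 = 10.37 m.
P₂ = ρgψ₂ = 1000 × 9.81 × 10.37 ≈ 102 kPa.

P₂ ≈ 102 kPa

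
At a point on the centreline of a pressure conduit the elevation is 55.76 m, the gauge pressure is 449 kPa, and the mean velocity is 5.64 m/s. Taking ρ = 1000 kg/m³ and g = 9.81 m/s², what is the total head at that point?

Pressure head ψ = P/(ρg) = 449×1000 / (1000 × 9.81) = 45.77 m.
Velocity head = v²/(2g) = 5.64² / (2 × 9.81) = 1.621 m.
h = z + ψ + v²/(2g) = 55.76 + 45.77 + 1.621 = 103.15 m.

h ≈ 103.15 m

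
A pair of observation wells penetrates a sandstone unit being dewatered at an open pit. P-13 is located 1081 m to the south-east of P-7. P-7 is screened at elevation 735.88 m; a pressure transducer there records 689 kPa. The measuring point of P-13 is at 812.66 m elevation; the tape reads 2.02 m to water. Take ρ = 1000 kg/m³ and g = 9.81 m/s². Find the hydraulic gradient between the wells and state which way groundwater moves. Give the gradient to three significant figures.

Pressure head at P-7: ψ = P/(ρg) = 689×1000 / (1000 × 9.81) = 70.23 m.
Total head at P-7: h = z + ψ = 735.88 + 70.23 = 806.11 m.
Total head at P-13: h = 812.66 − 2.02 = 810.64 m.
Head difference: h(P-7) − h(P-13) = 806.11 − 810.64 = -4.53 m.
Hydraulic gradient: i = |Δh| / L = 4.53 / 1081 = 0.00419.
Flow is from higher to lower head: from P-13 toward P-7, i.e. toward the north-west.

i ≈ 0.00419; groundwater flows toward the north-west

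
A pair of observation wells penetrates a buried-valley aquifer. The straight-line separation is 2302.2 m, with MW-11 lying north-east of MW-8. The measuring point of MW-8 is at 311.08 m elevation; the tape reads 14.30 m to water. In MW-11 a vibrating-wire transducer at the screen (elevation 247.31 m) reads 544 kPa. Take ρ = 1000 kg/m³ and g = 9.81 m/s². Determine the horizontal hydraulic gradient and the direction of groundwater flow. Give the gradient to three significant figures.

Total head at MW-8: h = 311.08 − 14.30 = 296.78 m.
Pressure head at MW-11: ψ = P/(ρg) = 544×1000 / (1000 × 9.81) = 55.45 m.
Total head at MW-11: h = z + ψ = 247.31 + 55.45 = 302.76 m.
Head difference: h(MW-8) − h(MW-11) = 296.78 − 302.76 = -5.98 m.
Hydraulic gradient: i = |Δh| / L = 5.98 / 2302.2 = 0.00260.
Flow is from higher to lower head: from MW-11 toward MW-8, i.e. toward the south-west.

i ≈ 0.00260; groundwater flows toward the south-west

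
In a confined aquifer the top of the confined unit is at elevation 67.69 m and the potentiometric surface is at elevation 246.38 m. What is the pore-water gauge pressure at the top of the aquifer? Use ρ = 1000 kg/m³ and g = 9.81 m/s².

P ≈ 1750 kPa

Pressure head at the aquifer top: ψ = h − z = 246.38 − 67.69 = 178.69 m.
P = ρgψ = 1000 × 9.81 × 178.69 = 1752949 Pa ≈ 1750 kPa.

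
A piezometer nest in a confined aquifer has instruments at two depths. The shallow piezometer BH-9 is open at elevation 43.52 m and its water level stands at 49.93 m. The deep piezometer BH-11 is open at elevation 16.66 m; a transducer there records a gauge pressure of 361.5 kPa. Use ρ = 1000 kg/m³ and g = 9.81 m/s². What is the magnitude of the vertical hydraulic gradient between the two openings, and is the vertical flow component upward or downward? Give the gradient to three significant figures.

|i_v| ≈ 0.133; vertical flow is upward

Total head at BH-9: h = 49.93 m (water level in the standpipe).
Pressure head at BH-11: ψ = P/(ρg) = 361.5×1000 / (1000 × 9.81) = 36.85 m.
Total head at BH-11: h = z + ψ = 16.66 + 36.85 = 53.51 m.
Δh = h(BH-9) − h(BH-11) = 49.93 − 53.51 = -3.58 m.
Vertical separation Δz = 43.52 − 16.66 = 26.86 m.
|i_v| = |Δh| / Δz = 3.58 / 26.86 = 0.133.
Head is higher in the deep piezometer, so vertical flow is upward (discharge condition).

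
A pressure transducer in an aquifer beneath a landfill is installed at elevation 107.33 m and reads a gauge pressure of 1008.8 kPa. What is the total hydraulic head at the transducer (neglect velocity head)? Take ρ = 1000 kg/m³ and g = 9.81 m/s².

ψ = P/(ρg) = 1008.8×1000 / (1000 × 9.81) = 102.83 m.
h = z + ψ = 107.33 + 102.83 = 210.16 m.

h ≈ 210.16 m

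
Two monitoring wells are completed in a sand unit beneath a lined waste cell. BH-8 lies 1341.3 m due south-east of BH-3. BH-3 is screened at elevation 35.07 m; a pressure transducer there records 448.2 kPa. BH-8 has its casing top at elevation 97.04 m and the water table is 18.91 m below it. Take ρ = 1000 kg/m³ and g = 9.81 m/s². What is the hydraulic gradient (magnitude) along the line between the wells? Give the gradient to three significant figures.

Pressure head at BH-3: ψ = P/(ρg) = 448.2×1000 / (1000 × 9.81) = 45.69 m.
Total head at BH-3: h = z + ψ = 35.07 + 45.69 = 80.76 m.
Total head at BH-8: h = 97.04 − 18.91 = 78.13 m.
Head difference: h(BH-3) − h(BH-8) = 80.76 − 78.13 = 2.63 m.
Hydraulic gradient: i = |Δh| / L = 2.63 / 1341.3 = 0.00196.

i ≈ 0.00196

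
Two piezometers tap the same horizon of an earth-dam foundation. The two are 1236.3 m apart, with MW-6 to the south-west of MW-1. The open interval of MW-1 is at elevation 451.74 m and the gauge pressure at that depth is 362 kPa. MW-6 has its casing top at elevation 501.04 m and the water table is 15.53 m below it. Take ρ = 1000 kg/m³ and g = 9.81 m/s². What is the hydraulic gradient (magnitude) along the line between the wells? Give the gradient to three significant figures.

i ≈ 0.00253

Pressure head at MW-1: ψ = P/(ρg) = 362×1000 / (1000 × 9.81) = 36.90 m.
Total head at MW-1: h = z + ψ = 451.74 + 36.90 = 488.64 m.
Total head at MW-6: h = 501.04 − 15.53 = 485.51 m.
Head difference: h(MW-1) − h(MW-6) = 488.64 − 485.51 = 3.13 m.
Hydraulic gradient: i = |Δh| / L = 3.13 / 1236.3 = 0.00253.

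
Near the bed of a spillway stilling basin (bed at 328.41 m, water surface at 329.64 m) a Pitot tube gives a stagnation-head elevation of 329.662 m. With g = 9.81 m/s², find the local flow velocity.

v ≈ 0.657 m/s

Near the bed, under hydrostatic conditions, the piezometric head (z + ψ) equals the free-surface elevation, 329.64 m.
Velocity head = total − piezometric = 329.662 − 329.64 = 0.022 m.
v = √(2g·h_v) = √(2 × 9.81 × 0.022) = 0.657 m/s.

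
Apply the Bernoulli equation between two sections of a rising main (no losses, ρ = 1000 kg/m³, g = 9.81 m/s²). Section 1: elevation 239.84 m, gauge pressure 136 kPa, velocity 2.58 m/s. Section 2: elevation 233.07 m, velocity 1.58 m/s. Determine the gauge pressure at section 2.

P₂ ≈ 204 kPa

Pressure head at 1: ψ₁ = P₁/(ρg) = 136×1000 / (1000 × 9.81) = 13.86 m.
Velocity heads: v₁²/2g = 2.58²/19.62 = 0.339 m; v₂²/2g = 1.58²/19.62 = 0.127 m.
Total head H = z₁ + ψ₁ + v₁²/2g = 239.84 + 13.86 + 0.339 = 254.04 m.
ψ₂ = H − z₂ − v₂²/2g = 254.04 − 233.07 − 0.127 = 20.84 m.
P₂ = ρgψ₂ = 1000 × 9.81 × 20.84 ≈ 204 kPa.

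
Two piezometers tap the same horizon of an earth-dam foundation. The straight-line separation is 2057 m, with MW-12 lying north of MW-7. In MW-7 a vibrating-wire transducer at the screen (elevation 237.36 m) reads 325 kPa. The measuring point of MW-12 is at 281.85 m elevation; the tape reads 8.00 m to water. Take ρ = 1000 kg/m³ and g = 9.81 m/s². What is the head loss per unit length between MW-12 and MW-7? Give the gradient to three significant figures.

i ≈ 0.00163 m/m

Pressure head at MW-7: ψ = P/(ρg) = 325×1000 / (1000 × 9.81) = 33.13 m.
Total head at MW-7: h = z + ψ = 237.36 + 33.13 = 270.49 m.
Total head at MW-12: h = 281.85 − 8.00 = 273.85 m.
Head difference: h(MW-7) − h(MW-12) = 270.49 − 273.85 = -3.36 m.
Hydraulic gradient: i = |Δh| / L = 3.36 / 2057 = 0.00163.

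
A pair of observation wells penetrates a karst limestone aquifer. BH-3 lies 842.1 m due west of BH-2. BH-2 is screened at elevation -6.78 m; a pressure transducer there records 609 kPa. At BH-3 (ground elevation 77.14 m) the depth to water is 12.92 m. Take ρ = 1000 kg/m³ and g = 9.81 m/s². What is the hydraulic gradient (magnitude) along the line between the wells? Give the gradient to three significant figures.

i ≈ 0.0106

Pressure head at BH-2: ψ = P/(ρg) = 609×1000 / (1000 × 9.81) = 62.08 m.
Total head at BH-2: h = z + ψ = -6.78 + 62.08 = 55.30 m.
Total head at BH-3: h = 77.14 − 12.92 = 64.22 m.
Head difference: h(BH-2) − h(BH-3) = 55.30 − 64.22 = -8.92 m.
Hydraulic gradient: i = |Δh| / L = 8.92 / 842.1 = 0.0106.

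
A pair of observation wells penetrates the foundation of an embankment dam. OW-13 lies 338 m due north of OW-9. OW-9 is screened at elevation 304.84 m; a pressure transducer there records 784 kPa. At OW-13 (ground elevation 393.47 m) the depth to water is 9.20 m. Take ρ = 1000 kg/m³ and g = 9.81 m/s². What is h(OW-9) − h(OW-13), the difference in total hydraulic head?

Δh ≈ 0.49 m

Pressure head at OW-9: ψ = P/(ρg) = 784×1000 / (1000 × 9.81) = 79.92 m.
Total head at OW-9: h = z + ψ = 304.84 + 79.92 = 384.76 m.
Total head at OW-13: h = 393.47 − 9.20 = 384.27 m.
Head difference: h(OW-9) − h(OW-13) = 384.76 − 384.27 = 0.49 m.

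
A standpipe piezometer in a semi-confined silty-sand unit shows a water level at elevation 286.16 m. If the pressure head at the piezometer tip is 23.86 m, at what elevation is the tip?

z ≈ 262.30 m

z = h − ψ = 286.16 − 23.86 = 262.30 m.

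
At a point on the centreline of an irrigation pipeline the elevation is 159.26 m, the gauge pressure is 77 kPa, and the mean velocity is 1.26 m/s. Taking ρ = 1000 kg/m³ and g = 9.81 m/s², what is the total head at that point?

h ≈ 167.19 m

Pressure head ψ = P/(ρg) = 77×1000 / (1000 × 9.81) = 7.85 m.
Velocity head = v²/(2g) = 1.26² / (2 × 9.81) = 0.081 m.
h = z + ψ + v²/(2g) = 159.26 + 7.85 + 0.081 = 167.19 m.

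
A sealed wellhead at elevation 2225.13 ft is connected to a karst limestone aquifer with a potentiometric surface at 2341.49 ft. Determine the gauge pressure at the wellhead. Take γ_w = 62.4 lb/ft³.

P ≈ 50.4 psi

Head above the cap: Δh = 2341.49 − 2225.13 = 116.36 ft.
P = γΔh/144 = 62.4 × 116.36 / 144 = 50.4 psi.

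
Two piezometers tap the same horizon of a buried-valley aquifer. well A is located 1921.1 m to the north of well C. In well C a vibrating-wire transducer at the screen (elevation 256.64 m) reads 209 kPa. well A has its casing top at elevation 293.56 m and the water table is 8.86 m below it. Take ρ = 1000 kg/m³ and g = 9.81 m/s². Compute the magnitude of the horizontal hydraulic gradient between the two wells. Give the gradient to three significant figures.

i ≈ 0.00352

Pressure head at well C: ψ = P/(ρg) = 209×1000 / (1000 × 9.81) = 21.30 m.
Total head at well C: h = z + ψ = 256.64 + 21.30 = 277.94 m.
Total head at well A: h = 293.56 − 8.86 = 284.70 m.
Head difference: h(well C) − h(well A) = 277.94 − 284.70 = -6.76 m.
Hydraulic gradient: i = |Δh| / L = 6.76 / 1921.1 = 0.00352.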